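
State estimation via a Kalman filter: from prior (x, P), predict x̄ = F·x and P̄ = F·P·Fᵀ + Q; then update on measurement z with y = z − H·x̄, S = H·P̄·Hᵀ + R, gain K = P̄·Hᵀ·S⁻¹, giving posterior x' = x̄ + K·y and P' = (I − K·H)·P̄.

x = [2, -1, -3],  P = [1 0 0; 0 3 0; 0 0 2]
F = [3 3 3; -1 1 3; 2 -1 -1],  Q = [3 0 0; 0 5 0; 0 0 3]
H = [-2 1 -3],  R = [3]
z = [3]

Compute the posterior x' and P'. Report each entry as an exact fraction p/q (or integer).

x̄ = F·x = [-6, -12, 8]
P̄ = F·P·Fᵀ + Q = [57 24 -9; 24 27 -11; -9 -11 12]
y = z − H·x̄ = [27]
S = H·P̄·Hᵀ + R = [228]
K = P̄·Hᵀ·S⁻¹ = [-21/76; 1/19; -29/228]
x' = x̄ + K·y = [-1023/76, -201/19, 347/76]
P' = (I − K·H)·P̄ = [3009/76 519/19 -1293/76; 519/19 501/19 -180/19; -1293/76 -180/19 1895/228]

x' = [-1023/76, -201/19, 347/76]
P' = [3009/76 519/19 -1293/76; 519/19 501/19 -180/19; -1293/76 -180/19 1895/228]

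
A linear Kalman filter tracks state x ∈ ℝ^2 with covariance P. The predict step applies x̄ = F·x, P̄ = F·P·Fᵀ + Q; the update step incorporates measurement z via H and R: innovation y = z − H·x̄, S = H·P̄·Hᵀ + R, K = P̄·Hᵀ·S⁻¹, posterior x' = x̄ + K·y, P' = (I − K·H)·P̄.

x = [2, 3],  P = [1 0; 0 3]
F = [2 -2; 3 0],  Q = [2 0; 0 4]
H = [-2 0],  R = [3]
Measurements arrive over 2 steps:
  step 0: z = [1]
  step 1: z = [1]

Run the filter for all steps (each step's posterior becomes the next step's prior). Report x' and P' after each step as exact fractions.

step 0: x̄ = F·x = [-2, 6]
step 0: P̄ = F·P·Fᵀ + Q = [18 6; 6 13]
step 0: y = z − H·x̄ = [-3]
step 0: S = H·P̄·Hᵀ + R = [75]
step 0: K = P̄·Hᵀ·S⁻¹ = [-12/25; -4/25]
step 0: x' = x̄ + K·y = [-14/25, 162/25]
step 0: P' = (I − K·H)·P̄ = [18/25 6/25; 6/25 277/25]
step 1: x̄ = F·x = [-352/25, -42/25]
step 1: P̄ = F·P·Fᵀ + Q = [1182/25 72/25; 72/25 262/25]
step 1: y = z − H·x̄ = [-679/25]
step 1: S = H·P̄·Hᵀ + R = [4803/25]
step 1: K = P̄·Hᵀ·S⁻¹ = [-788/1601; -48/1601]
step 1: x' = x̄ + K·y = [-1140/1601, -1386/1601]
step 1: P' = (I − K·H)·P̄ = [1182/1601 72/1601; 72/1601 16502/1601]

step 0: x' = [-14/25, 162/25], P' = [18/25 6/25; 6/25 277/25]
step 1: x' = [-1140/1601, -1386/1601], P' = [1182/1601 72/1601; 72/1601 16502/1601]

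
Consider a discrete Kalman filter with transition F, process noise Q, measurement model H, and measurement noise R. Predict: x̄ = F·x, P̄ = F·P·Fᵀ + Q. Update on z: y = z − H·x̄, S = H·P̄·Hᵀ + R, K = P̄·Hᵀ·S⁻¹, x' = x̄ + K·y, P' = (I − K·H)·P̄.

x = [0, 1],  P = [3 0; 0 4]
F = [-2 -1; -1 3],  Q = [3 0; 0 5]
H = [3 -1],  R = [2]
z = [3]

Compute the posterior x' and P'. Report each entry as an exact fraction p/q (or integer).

x̄ = F·x = [-1, 3]
P̄ = F·P·Fᵀ + Q = [19 -6; -6 44]
y = z − H·x̄ = [9]
S = H·P̄·Hᵀ + R = [253]
K = P̄·Hᵀ·S⁻¹ = [63/253; -62/253]
x' = x̄ + K·y = [314/253, 201/253]
P' = (I − K·H)·P̄ = [838/253 2388/253; 2388/253 7288/253]

x' = [314/253, 201/253]
P' = [838/253 2388/253; 2388/253 7288/253]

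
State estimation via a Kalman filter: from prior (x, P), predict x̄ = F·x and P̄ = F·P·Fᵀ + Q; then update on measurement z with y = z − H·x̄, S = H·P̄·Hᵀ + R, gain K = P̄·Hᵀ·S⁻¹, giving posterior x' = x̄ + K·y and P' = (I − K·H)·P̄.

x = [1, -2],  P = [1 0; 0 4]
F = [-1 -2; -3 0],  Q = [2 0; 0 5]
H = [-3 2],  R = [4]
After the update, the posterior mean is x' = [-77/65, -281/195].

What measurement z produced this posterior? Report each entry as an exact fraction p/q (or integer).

z = [1]

x̄ = F·x = [3, -3]
P̄ = F·P·Fᵀ + Q = [19 3; 3 14]
S = H·P̄·Hᵀ + R = [195]
K = P̄·Hᵀ·S⁻¹ = [-17/65; 19/195]
x' − x̄ = [-272/65, 304/195] = K·y
y = (KᵀK)⁻¹·Kᵀ·(x' − x̄) = [16]
z = y + H·x̄ = [16] + [-15] = [1]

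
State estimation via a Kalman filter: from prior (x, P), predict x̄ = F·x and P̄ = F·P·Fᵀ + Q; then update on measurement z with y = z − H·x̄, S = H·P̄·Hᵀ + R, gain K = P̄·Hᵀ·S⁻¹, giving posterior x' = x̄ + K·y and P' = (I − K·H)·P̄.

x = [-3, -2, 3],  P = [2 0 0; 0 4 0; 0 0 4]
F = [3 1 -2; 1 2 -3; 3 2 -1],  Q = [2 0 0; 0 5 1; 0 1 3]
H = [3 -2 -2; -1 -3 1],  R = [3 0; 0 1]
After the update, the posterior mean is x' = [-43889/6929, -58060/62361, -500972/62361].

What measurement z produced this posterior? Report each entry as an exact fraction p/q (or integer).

z = [-1, 1]

x̄ = F·x = [-17, -16, -16]
P̄ = F·P·Fᵀ + Q = [40 38 34; 38 59 35; 34 35 41]
S = H·P̄·Hᵀ + R = [179 196; 196 563]
K = P̄·Hᵀ·S⁻¹ = [1112/6929 -1864/6929; -6382/62361 -17716/62361; -8942/62361 -7742/62361]
x' − x̄ = [73904/6929, 939716/62361, 496804/62361] = K·y
y = (KᵀK)⁻¹·Kᵀ·(x' − x̄) = [-14, -48]
z = y + H·x̄ = [-14, -48] + [13, 49] = [-1, 1]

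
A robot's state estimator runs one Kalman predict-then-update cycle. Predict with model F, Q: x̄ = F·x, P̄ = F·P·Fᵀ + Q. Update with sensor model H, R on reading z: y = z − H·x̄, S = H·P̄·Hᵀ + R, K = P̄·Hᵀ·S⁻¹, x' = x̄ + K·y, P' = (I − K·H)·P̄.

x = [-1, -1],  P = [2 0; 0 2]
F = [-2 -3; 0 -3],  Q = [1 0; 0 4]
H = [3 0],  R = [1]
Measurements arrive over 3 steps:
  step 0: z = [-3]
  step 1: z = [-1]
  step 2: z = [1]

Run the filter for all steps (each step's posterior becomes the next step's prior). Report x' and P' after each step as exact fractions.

step 0: x̄ = F·x = [5, 3]
step 0: P̄ = F·P·Fᵀ + Q = [27 18; 18 22]
step 0: y = z − H·x̄ = [-18]
step 0: S = H·P̄·Hᵀ + R = [244]
step 0: K = P̄·Hᵀ·S⁻¹ = [81/244; 27/122]
step 0: x' = x̄ + K·y = [-119/122, -60/61]
step 0: P' = (I − K·H)·P̄ = [27/244 9/122; 9/122 613/61]
step 1: x̄ = F·x = [299/61, 180/61]
step 1: P̄ = F·P·Fᵀ + Q = [5659/61 5544/61; 5544/61 5761/61]
step 1: y = z − H·x̄ = [-958/61]
step 1: S = H·P̄·Hᵀ + R = [50992/61]
step 1: K = P̄·Hᵀ·S⁻¹ = [16977/50992; 2079/6374]
step 1: x' = x̄ + K·y = [-8339/25496, -6921/3187]
step 1: P' = (I − K·H)·P̄ = [5659/50992 693/6374; 693/6374 17563/3187]
step 2: x̄ = F·x = [91391/12748, 20763/3187]
step 2: P̄ = F·P·Fᵀ + Q = [667307/12748 160146/3187; 160146/3187 170815/3187]
step 2: y = z − H·x̄ = [-261425/12748]
step 2: S = H·P̄·Hᵀ + R = [6018511/12748]
step 2: K = P̄·Hᵀ·S⁻¹ = [2001921/6018511; 1921752/6018511]
step 2: x' = x̄ + K·y = [2093312/6018511, -199611/6018511]
step 2: P' = (I − K·H)·P̄ = [667307/6018511 640584/6018511; 640584/6018511 32873947/6018511]

step 0: x' = [-119/122, -60/61], P' = [27/244 9/122; 9/122 613/61]
step 1: x' = [-8339/25496, -6921/3187], P' = [5659/50992 693/6374; 693/6374 17563/3187]
step 2: x' = [2093312/6018511, -199611/6018511], P' = [667307/6018511 640584/6018511; 640584/6018511 32873947/6018511]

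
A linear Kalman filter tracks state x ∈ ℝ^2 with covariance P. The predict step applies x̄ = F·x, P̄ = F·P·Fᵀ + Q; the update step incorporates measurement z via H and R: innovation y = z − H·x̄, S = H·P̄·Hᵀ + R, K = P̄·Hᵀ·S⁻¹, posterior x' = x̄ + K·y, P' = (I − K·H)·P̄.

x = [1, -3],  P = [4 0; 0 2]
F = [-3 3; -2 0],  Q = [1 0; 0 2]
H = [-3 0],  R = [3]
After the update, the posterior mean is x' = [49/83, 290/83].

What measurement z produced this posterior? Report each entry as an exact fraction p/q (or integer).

x̄ = F·x = [-12, -2]
P̄ = F·P·Fᵀ + Q = [55 24; 24 18]
S = H·P̄·Hᵀ + R = [498]
K = P̄·Hᵀ·S⁻¹ = [-55/166; -12/83]
x' − x̄ = [1045/83, 456/83] = K·y
y = (KᵀK)⁻¹·Kᵀ·(x' − x̄) = [-38]
z = y + H·x̄ = [-38] + [36] = [-2]

z = [-2]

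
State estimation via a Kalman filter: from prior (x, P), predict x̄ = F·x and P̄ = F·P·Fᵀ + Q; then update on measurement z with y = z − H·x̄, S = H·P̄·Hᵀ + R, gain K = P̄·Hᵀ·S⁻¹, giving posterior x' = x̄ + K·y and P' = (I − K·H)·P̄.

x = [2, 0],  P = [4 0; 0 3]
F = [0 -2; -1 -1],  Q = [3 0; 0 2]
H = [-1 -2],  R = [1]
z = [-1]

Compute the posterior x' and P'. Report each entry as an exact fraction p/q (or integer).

x' = [135/76, -8/19]
P' = [411/76 -48/19; -48/19 27/19]

x̄ = F·x = [0, -2]
P̄ = F·P·Fᵀ + Q = [15 6; 6 9]
y = z − H·x̄ = [-5]
S = H·P̄·Hᵀ + R = [76]
K = P̄·Hᵀ·S⁻¹ = [-27/76; -6/19]
x' = x̄ + K·y = [135/76, -8/19]
P' = (I − K·H)·P̄ = [411/76 -48/19; -48/19 27/19]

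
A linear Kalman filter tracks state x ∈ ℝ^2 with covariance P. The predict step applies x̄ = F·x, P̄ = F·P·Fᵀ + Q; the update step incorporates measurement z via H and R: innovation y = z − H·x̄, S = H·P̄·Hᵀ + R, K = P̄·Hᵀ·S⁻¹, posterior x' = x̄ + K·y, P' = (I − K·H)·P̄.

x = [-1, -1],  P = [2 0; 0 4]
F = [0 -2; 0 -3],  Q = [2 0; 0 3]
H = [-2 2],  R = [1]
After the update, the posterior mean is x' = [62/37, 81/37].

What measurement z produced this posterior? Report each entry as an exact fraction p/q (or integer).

z = [1]

x̄ = F·x = [2, 3]
P̄ = F·P·Fᵀ + Q = [18 24; 24 39]
S = H·P̄·Hᵀ + R = [37]
K = P̄·Hᵀ·S⁻¹ = [12/37; 30/37]
x' − x̄ = [-12/37, -30/37] = K·y
y = (KᵀK)⁻¹·Kᵀ·(x' − x̄) = [-1]
z = y + H·x̄ = [-1] + [2] = [1]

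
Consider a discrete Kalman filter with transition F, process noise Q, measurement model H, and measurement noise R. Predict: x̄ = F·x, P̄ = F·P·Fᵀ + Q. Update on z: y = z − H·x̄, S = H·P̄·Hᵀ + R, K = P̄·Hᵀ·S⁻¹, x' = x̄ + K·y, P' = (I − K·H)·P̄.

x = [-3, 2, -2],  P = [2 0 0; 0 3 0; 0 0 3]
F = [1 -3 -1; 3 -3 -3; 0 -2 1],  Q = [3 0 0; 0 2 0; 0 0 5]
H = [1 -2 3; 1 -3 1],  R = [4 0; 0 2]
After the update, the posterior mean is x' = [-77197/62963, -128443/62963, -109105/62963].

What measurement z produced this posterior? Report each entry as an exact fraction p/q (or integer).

x̄ = F·x = [-7, -9, -6]
P̄ = F·P·Fᵀ + Q = [35 42 15; 42 74 9; 15 9 20]
S = H·P̄·Hᵀ + R = [329 290; 290 447]
K = P̄·Hᵀ·S⁻¹ = [20252/62963 -23844/62963; 14277/62963 -33349/62963; 23159/62963 -13898/62963]
x' − x̄ = [363544/62963, 438224/62963, 268673/62963] = K·y
y = (KᵀK)⁻¹·Kᵀ·(x' − x̄) = [5, -11]
z = y + H·x̄ = [5, -11] + [-7, 14] = [-2, 3]

z = [-2, 3]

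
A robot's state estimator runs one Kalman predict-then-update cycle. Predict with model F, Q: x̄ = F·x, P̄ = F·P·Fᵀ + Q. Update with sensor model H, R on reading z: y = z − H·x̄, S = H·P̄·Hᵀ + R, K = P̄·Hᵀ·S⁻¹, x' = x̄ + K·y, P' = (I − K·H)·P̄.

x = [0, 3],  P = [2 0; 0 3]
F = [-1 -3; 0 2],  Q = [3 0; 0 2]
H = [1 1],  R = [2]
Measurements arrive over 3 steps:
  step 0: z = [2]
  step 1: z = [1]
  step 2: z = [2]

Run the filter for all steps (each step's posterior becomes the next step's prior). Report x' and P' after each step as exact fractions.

step 0: x̄ = F·x = [-9, 6]
step 0: P̄ = F·P·Fᵀ + Q = [32 -18; -18 14]
step 0: y = z − H·x̄ = [5]
step 0: S = H·P̄·Hᵀ + R = [12]
step 0: K = P̄·Hᵀ·S⁻¹ = [7/6; -1/3]
step 0: x' = x̄ + K·y = [-19/6, 13/3]
step 0: P' = (I − K·H)·P̄ = [47/3 -40/3; -40/3 38/3]
step 1: x̄ = F·x = [-59/6, 26/3]
step 1: P̄ = F·P·Fᵀ + Q = [158/3 -148/3; -148/3 158/3]
step 1: y = z − H·x̄ = [13/6]
step 1: S = H·P̄·Hᵀ + R = [26/3]
step 1: K = P̄·Hᵀ·S⁻¹ = [5/13; 5/13]
step 1: x' = x̄ + K·y = [-9, 19/2]
step 1: P' = (I − K·H)·P̄ = [668/13 -658/13; -658/13 668/13]
step 2: x̄ = F·x = [-39/2, 19]
step 2: P̄ = F·P·Fᵀ + Q = [2771/13 -2692/13; -2692/13 2698/13]
step 2: y = z − H·x̄ = [5/2]
step 2: S = H·P̄·Hᵀ + R = [111/13]
step 2: K = P̄·Hᵀ·S⁻¹ = [79/111; 2/37]
step 2: x' = x̄ + K·y = [-1967/111, 708/37]
step 2: P' = (I − K·H)·P̄ = [23180/111 -7674/37; -7674/37 7678/37]

step 0: x' = [-19/6, 13/3], P' = [47/3 -40/3; -40/3 38/3]
step 1: x' = [-9, 19/2], P' = [668/13 -658/13; -658/13 668/13]
step 2: x' = [-1967/111, 708/37], P' = [23180/111 -7674/37; -7674/37 7678/37]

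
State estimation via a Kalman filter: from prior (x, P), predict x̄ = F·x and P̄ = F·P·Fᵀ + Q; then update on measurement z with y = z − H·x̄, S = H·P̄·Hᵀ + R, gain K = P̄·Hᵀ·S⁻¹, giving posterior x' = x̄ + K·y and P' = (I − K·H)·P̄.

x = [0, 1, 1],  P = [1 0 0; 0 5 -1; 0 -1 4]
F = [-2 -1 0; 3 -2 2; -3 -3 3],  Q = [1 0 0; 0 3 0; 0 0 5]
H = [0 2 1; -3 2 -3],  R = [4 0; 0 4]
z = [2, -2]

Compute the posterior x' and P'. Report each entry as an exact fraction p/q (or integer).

x' = [-102688/185929, 55117/185929, 262090/185929]
P' = [360952/185929 123468/185929 -255324/185929; 123468/185929 156501/185929 -40738/185929; -255324/185929 -40738/185929 272576/185929]

x̄ = F·x = [-1, 0, 0]
P̄ = F·P·Fᵀ + Q = [10 6 24; 6 56 57; 24 57 113]
y = z − H·x̄ = [2, -5]
S = H·P̄·Hᵀ + R = [569 -451; -451 1011]
K = P̄·Hᵀ·S⁻¹ = [-2097/185929 -17487/185929; 68066/185929 16203/185929; 47775/185929 -33308/185929]
x' = x̄ + K·y = [-102688/185929, 55117/185929, 262090/185929]
P' = (I − K·H)·P̄ = [360952/185929 123468/185929 -255324/185929; 123468/185929 156501/185929 -40738/185929; -255324/185929 -40738/185929 272576/185929]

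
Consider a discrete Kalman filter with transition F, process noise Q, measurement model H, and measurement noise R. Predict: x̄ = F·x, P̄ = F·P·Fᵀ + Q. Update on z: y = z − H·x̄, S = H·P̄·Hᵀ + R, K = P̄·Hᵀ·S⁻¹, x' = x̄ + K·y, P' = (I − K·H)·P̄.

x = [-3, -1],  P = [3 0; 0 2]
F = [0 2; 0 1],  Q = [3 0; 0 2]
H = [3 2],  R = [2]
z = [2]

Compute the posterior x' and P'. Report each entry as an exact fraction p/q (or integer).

x' = [16/33, 7/33]
P' = [134/165 -32/33; -32/33 52/33]

x̄ = F·x = [-2, -1]
P̄ = F·P·Fᵀ + Q = [11 4; 4 4]
y = z − H·x̄ = [10]
S = H·P̄·Hᵀ + R = [165]
K = P̄·Hᵀ·S⁻¹ = [41/165; 4/33]
x' = x̄ + K·y = [16/33, 7/33]
P' = (I − K·H)·P̄ = [134/165 -32/33; -32/33 52/33]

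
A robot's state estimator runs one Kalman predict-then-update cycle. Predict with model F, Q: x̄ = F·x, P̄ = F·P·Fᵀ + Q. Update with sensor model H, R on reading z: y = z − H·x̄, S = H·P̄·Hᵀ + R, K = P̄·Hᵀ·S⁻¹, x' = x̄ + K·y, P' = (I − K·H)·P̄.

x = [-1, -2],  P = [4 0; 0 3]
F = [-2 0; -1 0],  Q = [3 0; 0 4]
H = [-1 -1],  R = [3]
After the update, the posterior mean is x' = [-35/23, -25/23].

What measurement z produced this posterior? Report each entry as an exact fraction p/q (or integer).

x̄ = F·x = [2, 1]
P̄ = F·P·Fᵀ + Q = [19 8; 8 8]
S = H·P̄·Hᵀ + R = [46]
K = P̄·Hᵀ·S⁻¹ = [-27/46; -8/23]
x' − x̄ = [-81/23, -48/23] = K·y
y = (KᵀK)⁻¹·Kᵀ·(x' − x̄) = [6]
z = y + H·x̄ = [6] + [-3] = [3]

z = [3]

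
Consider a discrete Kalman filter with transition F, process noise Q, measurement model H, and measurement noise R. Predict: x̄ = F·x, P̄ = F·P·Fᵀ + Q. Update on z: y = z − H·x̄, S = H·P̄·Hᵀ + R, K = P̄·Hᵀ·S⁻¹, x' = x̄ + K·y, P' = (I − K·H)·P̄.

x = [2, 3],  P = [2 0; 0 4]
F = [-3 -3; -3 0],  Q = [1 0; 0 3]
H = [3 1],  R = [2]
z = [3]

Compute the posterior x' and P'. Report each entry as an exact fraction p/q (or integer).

x̄ = F·x = [-15, -6]
P̄ = F·P·Fᵀ + Q = [55 18; 18 21]
y = z − H·x̄ = [54]
S = H·P̄·Hᵀ + R = [626]
K = P̄·Hᵀ·S⁻¹ = [183/626; 75/626]
x' = x̄ + K·y = [246/313, 147/313]
P' = (I − K·H)·P̄ = [941/626 -2457/626; -2457/626 7521/626]

x' = [246/313, 147/313]
P' = [941/626 -2457/626; -2457/626 7521/626]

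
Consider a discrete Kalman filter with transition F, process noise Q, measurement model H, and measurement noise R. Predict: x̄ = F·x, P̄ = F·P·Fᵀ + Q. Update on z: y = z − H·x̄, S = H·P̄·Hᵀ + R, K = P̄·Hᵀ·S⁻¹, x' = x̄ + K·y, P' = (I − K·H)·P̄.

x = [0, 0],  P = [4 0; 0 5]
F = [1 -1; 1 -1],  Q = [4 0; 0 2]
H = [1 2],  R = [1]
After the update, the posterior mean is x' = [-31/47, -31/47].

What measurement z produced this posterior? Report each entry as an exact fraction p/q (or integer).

x̄ = F·x = [0, 0]
P̄ = F·P·Fᵀ + Q = [13 9; 9 11]
S = H·P̄·Hᵀ + R = [94]
K = P̄·Hᵀ·S⁻¹ = [31/94; 31/94]
x' − x̄ = [-31/47, -31/47] = K·y
y = (KᵀK)⁻¹·Kᵀ·(x' − x̄) = [-2]
z = y + H·x̄ = [-2] + [0] = [-2]

z = [-2]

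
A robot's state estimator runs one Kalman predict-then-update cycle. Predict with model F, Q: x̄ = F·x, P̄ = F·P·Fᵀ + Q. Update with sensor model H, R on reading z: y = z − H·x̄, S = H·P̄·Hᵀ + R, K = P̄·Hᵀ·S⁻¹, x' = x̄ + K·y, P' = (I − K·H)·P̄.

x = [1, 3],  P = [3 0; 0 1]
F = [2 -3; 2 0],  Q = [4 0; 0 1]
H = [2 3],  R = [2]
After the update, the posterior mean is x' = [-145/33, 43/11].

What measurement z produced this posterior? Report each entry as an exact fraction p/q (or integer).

x̄ = F·x = [-7, 2]
P̄ = F·P·Fᵀ + Q = [25 12; 12 13]
S = H·P̄·Hᵀ + R = [363]
K = P̄·Hᵀ·S⁻¹ = [86/363; 21/121]
x' − x̄ = [86/33, 21/11] = K·y
y = (KᵀK)⁻¹·Kᵀ·(x' − x̄) = [11]
z = y + H·x̄ = [11] + [-8] = [3]

z = [3]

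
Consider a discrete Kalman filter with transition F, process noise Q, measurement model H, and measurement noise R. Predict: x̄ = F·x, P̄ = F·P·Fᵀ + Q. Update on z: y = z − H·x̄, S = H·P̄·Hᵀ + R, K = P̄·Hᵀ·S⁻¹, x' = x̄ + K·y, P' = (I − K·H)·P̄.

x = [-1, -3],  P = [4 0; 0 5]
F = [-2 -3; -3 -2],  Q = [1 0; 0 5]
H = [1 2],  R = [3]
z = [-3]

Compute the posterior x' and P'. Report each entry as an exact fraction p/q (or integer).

x̄ = F·x = [11, 9]
P̄ = F·P·Fᵀ + Q = [62 54; 54 61]
y = z − H·x̄ = [-32]
S = H·P̄·Hᵀ + R = [525]
K = P̄·Hᵀ·S⁻¹ = [34/105; 176/525]
x' = x̄ + K·y = [67/105, -907/525]
P' = (I − K·H)·P̄ = [146/21 -314/105; -314/105 1049/525]

x' = [67/105, -907/525]
P' = [146/21 -314/105; -314/105 1049/525]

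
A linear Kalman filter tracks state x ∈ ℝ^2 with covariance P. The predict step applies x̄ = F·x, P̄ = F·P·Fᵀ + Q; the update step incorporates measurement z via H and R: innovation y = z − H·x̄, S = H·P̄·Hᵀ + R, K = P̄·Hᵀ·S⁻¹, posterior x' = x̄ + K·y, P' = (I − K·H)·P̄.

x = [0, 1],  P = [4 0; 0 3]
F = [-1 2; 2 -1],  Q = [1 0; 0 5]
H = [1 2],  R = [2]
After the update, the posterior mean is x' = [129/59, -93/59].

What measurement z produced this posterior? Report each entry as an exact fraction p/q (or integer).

z = [-1]

x̄ = F·x = [2, -1]
P̄ = F·P·Fᵀ + Q = [17 -14; -14 24]
S = H·P̄·Hᵀ + R = [59]
K = P̄·Hᵀ·S⁻¹ = [-11/59; 34/59]
x' − x̄ = [11/59, -34/59] = K·y
y = (KᵀK)⁻¹·Kᵀ·(x' − x̄) = [-1]
z = y + H·x̄ = [-1] + [0] = [-1]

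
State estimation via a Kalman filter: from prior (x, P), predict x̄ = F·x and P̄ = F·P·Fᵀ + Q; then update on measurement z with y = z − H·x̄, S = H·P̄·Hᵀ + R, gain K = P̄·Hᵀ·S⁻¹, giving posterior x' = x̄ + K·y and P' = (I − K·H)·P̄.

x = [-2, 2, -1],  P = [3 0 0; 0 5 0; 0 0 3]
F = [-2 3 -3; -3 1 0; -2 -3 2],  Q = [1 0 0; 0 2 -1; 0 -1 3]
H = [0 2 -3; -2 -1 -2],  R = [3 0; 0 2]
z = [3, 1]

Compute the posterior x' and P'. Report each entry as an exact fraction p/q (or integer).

x̄ = F·x = [13, 8, -4]
P̄ = F·P·Fᵀ + Q = [85 33 -51; 33 34 2; -51 2 72]
y = z − H·x̄ = [-25, 27]
S = H·P̄·Hᵀ + R = [763 -76; -76 396]
K = P̄·Hᵀ·S⁻¹ = [19762/74093 -60419/296372; 4162/74093 -18660/74093; -21824/74093 -12421/74093]
x' = x̄ + K·y = [245323/296372, -15126/74093, -86139/74093]
P' = (I − K·H)·P̄ = [1777789/296372 -351069/74093 -253808/74093; -351069/74093 320478/74093 209490/74093; -253808/74093 209490/74093 161484/74093]

x' = [245323/296372, -15126/74093, -86139/74093]
P' = [1777789/296372 -351069/74093 -253808/74093; -351069/74093 320478/74093 209490/74093; -253808/74093 209490/74093 161484/74093]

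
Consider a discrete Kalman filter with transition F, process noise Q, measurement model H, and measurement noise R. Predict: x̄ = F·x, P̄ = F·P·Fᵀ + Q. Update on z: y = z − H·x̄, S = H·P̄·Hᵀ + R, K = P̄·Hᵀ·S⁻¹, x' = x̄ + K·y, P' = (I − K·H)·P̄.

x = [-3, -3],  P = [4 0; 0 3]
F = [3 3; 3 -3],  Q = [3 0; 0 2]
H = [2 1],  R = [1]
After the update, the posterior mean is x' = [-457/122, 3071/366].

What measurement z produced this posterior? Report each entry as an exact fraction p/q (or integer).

z = [1]

x̄ = F·x = [-18, 0]
P̄ = F·P·Fᵀ + Q = [66 9; 9 65]
S = H·P̄·Hᵀ + R = [366]
K = P̄·Hᵀ·S⁻¹ = [47/122; 83/366]
x' − x̄ = [1739/122, 3071/366] = K·y
y = (KᵀK)⁻¹·Kᵀ·(x' − x̄) = [37]
z = y + H·x̄ = [37] + [-36] = [1]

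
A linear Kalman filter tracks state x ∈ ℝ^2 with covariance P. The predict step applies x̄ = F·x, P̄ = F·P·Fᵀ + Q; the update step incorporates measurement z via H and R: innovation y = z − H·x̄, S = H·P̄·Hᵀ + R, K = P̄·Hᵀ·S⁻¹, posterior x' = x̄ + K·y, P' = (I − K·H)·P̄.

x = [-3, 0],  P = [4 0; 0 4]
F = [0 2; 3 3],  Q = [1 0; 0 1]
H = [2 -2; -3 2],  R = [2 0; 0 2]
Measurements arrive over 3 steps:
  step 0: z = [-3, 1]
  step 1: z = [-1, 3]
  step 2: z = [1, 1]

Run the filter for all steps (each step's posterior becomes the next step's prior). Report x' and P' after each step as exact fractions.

step 0: x' = [2897/1657, 5176/1657], P' = [5354/1657 6698/1657; 6698/1657 8791/1657]
step 1: x' = [209159/1284655, 1478821/1284655], P' = [2734202/1284655 3511568/1284655; 3511568/1284655 4822462/1284655]
step 2: x' = [-38846683/136290515, -281354999/681452575], P' = [57882038/27258103 371477158/136290515; 371477158/136290515 2549596369/681452575]

step 0: x̄ = F·x = [0, -9]
step 0: P̄ = F·P·Fᵀ + Q = [17 24; 24 73]
step 0: y = z − H·x̄ = [-21, 19]
step 0: S = H·P̄·Hᵀ + R = [170 -154; -154 159]
step 0: K = P̄·Hᵀ·S⁻¹ = [-1344/1657 -1333/1657; -2093/1657 -1256/1657]
step 0: x' = x̄ + K·y = [2897/1657, 5176/1657]
step 0: P' = (I − K·H)·P̄ = [5354/1657 6698/1657; 6698/1657 8791/1657]
step 1: x̄ = F·x = [10352/1657, 24219/1657]
step 1: P̄ = F·P·Fᵀ + Q = [36821/1657 92934/1657; 92934/1657 249526/1657]
step 1: y = z − H·x̄ = [26077/1657, -12411/1657]
step 1: S = H·P̄·Hᵀ + R = [405230/1657 -289690/1657; -289690/1657 217599/1657]
step 1: K = P̄·Hᵀ·S⁻¹ = [-777366/1284655 -117947/256931; -1310894/1284655 -88978/256931]
step 1: x' = x̄ + K·y = [209159/1284655, 1478821/1284655]
step 1: P' = (I − K·H)·P̄ = [2734202/1284655 3511568/1284655; 3511568/1284655 4822462/1284655]
step 2: x̄ = F·x = [2957642/1284655, 1012788/256931]
step 2: P̄ = F·P·Fᵀ + Q = [20574503/1284655 10000836/256931; 10000836/256931 26500571/256931]
step 2: y = z − H·x̄ = [5497251/1284655, 29701/1284655]
step 2: S = H·P̄·Hᵀ + R = [214845302/1284655 -153416638/1284655; -153416638/1284655 117701097/1284655]
step 2: K = P̄·Hᵀ·S⁻¹ = [-82066968/136290515 -62638127/136290515; -692210579/681452575 -236482316/681452575]
step 2: x' = x̄ + K·y = [-38846683/136290515, -281354999/681452575]
step 2: P' = (I − K·H)·P̄ = [57882038/27258103 371477158/136290515; 371477158/136290515 2549596369/681452575]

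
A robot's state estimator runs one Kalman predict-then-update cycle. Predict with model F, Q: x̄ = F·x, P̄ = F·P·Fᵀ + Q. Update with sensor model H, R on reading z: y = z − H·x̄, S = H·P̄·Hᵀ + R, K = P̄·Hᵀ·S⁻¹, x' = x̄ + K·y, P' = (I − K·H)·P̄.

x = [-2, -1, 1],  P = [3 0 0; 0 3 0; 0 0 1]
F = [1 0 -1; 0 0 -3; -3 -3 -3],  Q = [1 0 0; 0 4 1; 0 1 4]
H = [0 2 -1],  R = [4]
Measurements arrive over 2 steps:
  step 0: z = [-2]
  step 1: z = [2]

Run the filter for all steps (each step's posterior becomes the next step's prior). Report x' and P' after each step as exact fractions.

step 0: x' = [-129/83, -89/83, 28/83], P' = [271/83 57/83 66/83; 57/83 823/83 1582/83; 66/83 1582/83 3352/83]
step 1: x' = [9895/3259, 40042/3259, 74470/3259], P' = [35555/3259 208617/6518 202719/3259; 208617/6518 1737917/13036 1706083/6518; 202719/3259 1706083/6518 1686953/3259]

step 0: x̄ = F·x = [-3, -3, 6]
step 0: P̄ = F·P·Fᵀ + Q = [5 3 -6; 3 13 10; -6 10 67]
step 0: y = z − H·x̄ = [10]
step 0: S = H·P̄·Hᵀ + R = [83]
step 0: K = P̄·Hᵀ·S⁻¹ = [12/83; 16/83; -47/83]
step 0: x' = x̄ + K·y = [-129/83, -89/83, 28/83]
step 0: P' = (I − K·H)·P̄ = [271/83 57/83 66/83; 57/83 823/83 1582/83; 66/83 1582/83 3352/83]
step 1: x̄ = F·x = [-157/83, -84/83, 570/83]
step 1: P̄ = F·P·Fᵀ + Q = [3574/83 9858/83 13818/83; 9858/83 30500/83 45083/83; 13818/83 45083/83 71036/83]
step 1: y = z − H·x̄ = [904/83]
step 1: S = H·P̄·Hᵀ + R = [13036/83]
step 1: K = P̄·Hᵀ·S⁻¹ = [2949/6518; 15917/13036; 9565/6518]
step 1: x' = x̄ + K·y = [9895/3259, 40042/3259, 74470/3259]
step 1: P' = (I − K·H)·P̄ = [35555/3259 208617/6518 202719/3259; 208617/6518 1737917/13036 1706083/6518; 202719/3259 1706083/6518 1686953/3259]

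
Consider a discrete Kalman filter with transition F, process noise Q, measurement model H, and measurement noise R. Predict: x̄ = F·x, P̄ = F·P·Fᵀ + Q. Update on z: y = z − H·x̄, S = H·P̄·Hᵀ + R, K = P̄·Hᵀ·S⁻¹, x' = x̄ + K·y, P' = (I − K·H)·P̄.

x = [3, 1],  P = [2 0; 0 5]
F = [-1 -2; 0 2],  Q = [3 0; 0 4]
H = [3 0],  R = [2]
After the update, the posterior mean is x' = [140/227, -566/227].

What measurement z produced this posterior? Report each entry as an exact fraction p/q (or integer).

z = [2]

x̄ = F·x = [-5, 2]
P̄ = F·P·Fᵀ + Q = [25 -20; -20 24]
S = H·P̄·Hᵀ + R = [227]
K = P̄·Hᵀ·S⁻¹ = [75/227; -60/227]
x' − x̄ = [1275/227, -1020/227] = K·y
y = (KᵀK)⁻¹·Kᵀ·(x' − x̄) = [17]
z = y + H·x̄ = [17] + [-15] = [2]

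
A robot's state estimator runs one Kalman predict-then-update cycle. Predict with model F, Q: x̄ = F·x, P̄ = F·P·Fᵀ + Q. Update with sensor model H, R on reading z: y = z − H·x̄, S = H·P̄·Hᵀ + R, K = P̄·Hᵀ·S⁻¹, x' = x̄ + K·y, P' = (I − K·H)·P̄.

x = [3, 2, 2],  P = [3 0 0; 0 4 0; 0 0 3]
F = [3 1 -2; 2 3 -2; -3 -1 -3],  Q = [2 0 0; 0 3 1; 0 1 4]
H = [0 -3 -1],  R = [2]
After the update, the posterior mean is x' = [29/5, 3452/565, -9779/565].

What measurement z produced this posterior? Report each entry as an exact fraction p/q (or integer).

x̄ = F·x = [7, 8, -17]
P̄ = F·P·Fᵀ + Q = [45 42 -13; 42 63 -11; -13 -11 62]
S = H·P̄·Hᵀ + R = [565]
K = P̄·Hᵀ·S⁻¹ = [-1/5; -178/565; -29/565]
x' − x̄ = [-6/5, -1068/565, -174/565] = K·y
y = (KᵀK)⁻¹·Kᵀ·(x' − x̄) = [6]
z = y + H·x̄ = [6] + [-7] = [-1]

z = [-1]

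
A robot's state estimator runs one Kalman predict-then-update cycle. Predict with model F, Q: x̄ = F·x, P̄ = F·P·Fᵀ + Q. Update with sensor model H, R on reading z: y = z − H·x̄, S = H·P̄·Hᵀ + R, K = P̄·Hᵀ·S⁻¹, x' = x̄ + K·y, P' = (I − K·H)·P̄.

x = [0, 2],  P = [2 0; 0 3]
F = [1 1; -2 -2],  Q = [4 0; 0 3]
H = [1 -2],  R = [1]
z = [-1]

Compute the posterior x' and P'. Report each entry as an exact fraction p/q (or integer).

x' = [-35/142, 24/71]
P' = [437/142 102/71; 102/71 65/71]

x̄ = F·x = [2, -4]
P̄ = F·P·Fᵀ + Q = [9 -10; -10 23]
y = z − H·x̄ = [-11]
S = H·P̄·Hᵀ + R = [142]
K = P̄·Hᵀ·S⁻¹ = [29/142; -28/71]
x' = x̄ + K·y = [-35/142, 24/71]
P' = (I − K·H)·P̄ = [437/142 102/71; 102/71 65/71]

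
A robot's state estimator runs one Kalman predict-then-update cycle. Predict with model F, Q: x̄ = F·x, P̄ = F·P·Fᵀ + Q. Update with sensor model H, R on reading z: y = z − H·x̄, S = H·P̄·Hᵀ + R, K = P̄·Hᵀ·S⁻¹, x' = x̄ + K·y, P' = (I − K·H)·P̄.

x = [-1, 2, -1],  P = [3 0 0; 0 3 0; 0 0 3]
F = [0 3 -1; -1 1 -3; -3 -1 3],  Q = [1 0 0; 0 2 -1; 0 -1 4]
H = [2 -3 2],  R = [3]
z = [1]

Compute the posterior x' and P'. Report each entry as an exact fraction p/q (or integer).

x̄ = F·x = [7, 6, -2]
P̄ = F·P·Fᵀ + Q = [31 18 -18; 18 35 -22; -18 -22 61]
y = z − H·x̄ = [9]
S = H·P̄·Hᵀ + R = [590]
K = P̄·Hᵀ·S⁻¹ = [-14/295; -113/590; 76/295]
x' = x̄ + K·y = [1939/295, 2523/590, 94/295]
P' = (I − K·H)·P̄ = [8753/295 3728/295 -3182/295; 3728/295 7881/590 2098/295; -3182/295 2098/295 6443/295]

x' = [1939/295, 2523/590, 94/295]
P' = [8753/295 3728/295 -3182/295; 3728/295 7881/590 2098/295; -3182/295 2098/295 6443/295]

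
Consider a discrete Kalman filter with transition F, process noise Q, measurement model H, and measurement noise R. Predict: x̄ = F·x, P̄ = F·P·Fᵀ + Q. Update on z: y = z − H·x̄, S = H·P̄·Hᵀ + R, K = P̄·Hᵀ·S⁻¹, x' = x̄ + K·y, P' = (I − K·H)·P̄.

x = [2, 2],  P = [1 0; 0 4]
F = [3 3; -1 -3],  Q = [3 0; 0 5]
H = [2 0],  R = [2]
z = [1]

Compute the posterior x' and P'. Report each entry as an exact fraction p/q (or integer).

x' = [60/97, 121/97]
P' = [48/97 -39/97; -39/97 1032/97]

x̄ = F·x = [12, -8]
P̄ = F·P·Fᵀ + Q = [48 -39; -39 42]
y = z − H·x̄ = [-23]
S = H·P̄·Hᵀ + R = [194]
K = P̄·Hᵀ·S⁻¹ = [48/97; -39/97]
x' = x̄ + K·y = [60/97, 121/97]
P' = (I − K·H)·P̄ = [48/97 -39/97; -39/97 1032/97]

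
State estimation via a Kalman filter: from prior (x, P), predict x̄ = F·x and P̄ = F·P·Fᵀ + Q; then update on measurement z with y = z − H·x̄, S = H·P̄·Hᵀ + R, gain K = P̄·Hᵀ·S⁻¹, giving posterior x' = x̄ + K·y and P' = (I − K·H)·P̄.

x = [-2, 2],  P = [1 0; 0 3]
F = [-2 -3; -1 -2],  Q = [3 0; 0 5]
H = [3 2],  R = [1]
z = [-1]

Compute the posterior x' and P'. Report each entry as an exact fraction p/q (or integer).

x̄ = F·x = [-2, -2]
P̄ = F·P·Fᵀ + Q = [34 20; 20 18]
y = z − H·x̄ = [9]
S = H·P̄·Hᵀ + R = [619]
K = P̄·Hᵀ·S⁻¹ = [142/619; 96/619]
x' = x̄ + K·y = [40/619, -374/619]
P' = (I − K·H)·P̄ = [882/619 -1252/619; -1252/619 1926/619]

x' = [40/619, -374/619]
P' = [882/619 -1252/619; -1252/619 1926/619]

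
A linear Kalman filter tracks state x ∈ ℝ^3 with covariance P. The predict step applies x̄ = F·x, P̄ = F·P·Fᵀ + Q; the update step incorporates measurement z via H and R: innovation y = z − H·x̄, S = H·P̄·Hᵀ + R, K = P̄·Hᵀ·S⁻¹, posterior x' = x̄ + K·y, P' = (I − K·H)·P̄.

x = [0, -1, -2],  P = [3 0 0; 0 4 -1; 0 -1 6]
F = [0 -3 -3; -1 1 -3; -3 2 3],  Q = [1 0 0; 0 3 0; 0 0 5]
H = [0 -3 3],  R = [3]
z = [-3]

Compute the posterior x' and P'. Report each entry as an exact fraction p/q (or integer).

x̄ = F·x = [9, 5, -8]
P̄ = F·P·Fᵀ + Q = [73 36 -63; 36 70 -34; -63 -34 90]
y = z − H·x̄ = [36]
S = H·P̄·Hᵀ + R = [2055]
K = P̄·Hᵀ·S⁻¹ = [-99/685; -104/685; 124/685]
x' = x̄ + K·y = [2601/685, -319/685, -1016/685]
P' = (I − K·H)·P̄ = [20602/685 -6228/685 -6327/685; -6228/685 15502/685 15398/685; -6327/685 15398/685 15522/685]

x' = [2601/685, -319/685, -1016/685]
P' = [20602/685 -6228/685 -6327/685; -6228/685 15502/685 15398/685; -6327/685 15398/685 15522/685]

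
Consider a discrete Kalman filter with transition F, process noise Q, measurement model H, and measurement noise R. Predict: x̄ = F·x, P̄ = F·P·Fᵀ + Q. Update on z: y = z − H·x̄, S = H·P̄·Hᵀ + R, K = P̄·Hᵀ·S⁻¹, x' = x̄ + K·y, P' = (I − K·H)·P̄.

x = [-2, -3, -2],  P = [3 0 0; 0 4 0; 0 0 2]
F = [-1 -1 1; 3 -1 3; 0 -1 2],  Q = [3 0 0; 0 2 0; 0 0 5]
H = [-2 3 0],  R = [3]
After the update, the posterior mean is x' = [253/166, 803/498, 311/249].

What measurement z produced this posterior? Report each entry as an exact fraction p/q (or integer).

z = [2]

x̄ = F·x = [3, -9, -1]
P̄ = F·P·Fᵀ + Q = [12 1 8; 1 51 16; 8 16 17]
S = H·P̄·Hᵀ + R = [498]
K = P̄·Hᵀ·S⁻¹ = [-7/166; 151/498; 16/249]
x' − x̄ = [-245/166, 5285/498, 560/249] = K·y
y = (KᵀK)⁻¹·Kᵀ·(x' − x̄) = [35]
z = y + H·x̄ = [35] + [-33] = [2]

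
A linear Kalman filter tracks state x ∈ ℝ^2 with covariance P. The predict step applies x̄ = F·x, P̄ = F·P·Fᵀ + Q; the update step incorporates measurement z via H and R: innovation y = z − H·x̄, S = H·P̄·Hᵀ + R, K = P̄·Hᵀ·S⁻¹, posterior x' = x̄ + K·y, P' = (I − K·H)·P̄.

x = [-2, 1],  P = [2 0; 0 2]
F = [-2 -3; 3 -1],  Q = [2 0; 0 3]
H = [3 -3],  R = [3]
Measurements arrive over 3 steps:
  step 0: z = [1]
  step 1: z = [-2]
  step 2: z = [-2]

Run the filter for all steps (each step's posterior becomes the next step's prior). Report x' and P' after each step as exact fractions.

step 0: x̄ = F·x = [1, -7]
step 0: P̄ = F·P·Fᵀ + Q = [28 -6; -6 23]
step 0: y = z − H·x̄ = [-23]
step 0: S = H·P̄·Hᵀ + R = [570]
step 0: K = P̄·Hᵀ·S⁻¹ = [17/95; -29/190]
step 0: x' = x̄ + K·y = [-296/95, -663/190]
step 0: P' = (I − K·H)·P̄ = [926/95 909/95; 909/95 1847/190]
step 1: x̄ = F·x = [167/10, -1113/190]
step 1: P̄ = F·P·Fᵀ + Q = [2433/10 -963/10; -963/10 8177/190]
step 1: y = z − H·x̄ = [-6619/95]
step 1: S = H·P̄·Hᵀ + R = [409776/95]
step 1: K = P̄·Hᵀ·S⁻¹ = [16131/68296; -13237/136592]
step 1: x' = x̄ + K·y = [16637/68296, 122129/136592]
step 1: P' = (I − K·H)·P̄ = [91077/34148 166023/68296; 166023/68296 345283/136592]
step 2: x̄ = F·x = [-432935/136592, -22307/136592]
step 2: P̄ = F·P·Fᵀ + Q = [8822515/136592 -3474321/136592; -3474321/136592 2041555/136592]
step 2: y = z − H·x̄ = [239675/34148]
step 2: S = H·P̄·Hᵀ + R = [20090523/17074]
step 2: K = P̄·Hᵀ·S⁻¹ = [3074209/13393682; -1378969/13393682]
step 2: x' = x̄ + K·y = [-166999505/107149456, -94927401/107149456]
step 2: P' = (I − K·H)·P̄ = [278600717/107149456 254007045/107149456; 254007045/107149456 265038797/107149456]

step 0: x' = [-296/95, -663/190], P' = [926/95 909/95; 909/95 1847/190]
step 1: x' = [16637/68296, 122129/136592], P' = [91077/34148 166023/68296; 166023/68296 345283/136592]
step 2: x' = [-166999505/107149456, -94927401/107149456], P' = [278600717/107149456 254007045/107149456; 254007045/107149456 265038797/107149456]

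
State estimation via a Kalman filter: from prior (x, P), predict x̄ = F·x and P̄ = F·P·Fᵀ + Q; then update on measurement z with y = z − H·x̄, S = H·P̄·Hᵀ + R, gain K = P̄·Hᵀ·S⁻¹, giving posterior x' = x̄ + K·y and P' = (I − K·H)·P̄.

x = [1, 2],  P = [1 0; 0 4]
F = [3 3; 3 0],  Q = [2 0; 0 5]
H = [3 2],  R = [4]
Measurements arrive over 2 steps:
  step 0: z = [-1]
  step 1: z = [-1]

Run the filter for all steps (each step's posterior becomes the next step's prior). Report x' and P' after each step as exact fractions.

step 0: x̄ = F·x = [9, 3]
step 0: P̄ = F·P·Fᵀ + Q = [47 9; 9 14]
step 0: y = z − H·x̄ = [-34]
step 0: S = H·P̄·Hᵀ + R = [591]
step 0: K = P̄·Hᵀ·S⁻¹ = [53/197; 55/591]
step 0: x' = x̄ + K·y = [-29/197, -97/591]
step 0: P' = (I − K·H)·P̄ = [832/197 -1142/197; -1142/197 5249/591]
step 1: x̄ = F·x = [-184/197, -87/197]
step 1: P̄ = F·P·Fᵀ + Q = [3073/197 -2790/197; -2790/197 8473/197]
step 1: y = z − H·x̄ = [529/197]
step 1: S = H·P̄·Hᵀ + R = [28857/197]
step 1: K = P̄·Hᵀ·S⁻¹ = [1213/9619; 8576/28857]
step 1: x' = x̄ + K·y = [-5727/9619, 10285/28857]
step 1: P' = (I − K·H)·P̄ = [127640/9619 -189034/9619; -189034/9619 867805/28857]

step 0: x' = [-29/197, -97/591], P' = [832/197 -1142/197; -1142/197 5249/591]
step 1: x' = [-5727/9619, 10285/28857], P' = [127640/9619 -189034/9619; -189034/9619 867805/28857]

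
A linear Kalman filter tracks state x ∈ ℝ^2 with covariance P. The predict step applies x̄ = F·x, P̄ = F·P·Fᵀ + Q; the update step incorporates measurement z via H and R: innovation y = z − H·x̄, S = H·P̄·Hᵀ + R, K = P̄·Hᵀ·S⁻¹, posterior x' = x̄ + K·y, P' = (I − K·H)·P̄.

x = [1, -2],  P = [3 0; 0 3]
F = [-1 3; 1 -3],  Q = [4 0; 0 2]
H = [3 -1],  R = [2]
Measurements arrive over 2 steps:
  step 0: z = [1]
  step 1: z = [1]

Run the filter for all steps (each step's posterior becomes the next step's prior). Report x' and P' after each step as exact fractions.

step 0: x' = [47/130, 51/260], P' = [32/65 63/65; 63/65 439/130]
step 1: x' = [1795/7168, -445/1792], P' = [3519/7168 1727/1792; 1727/1792 1503/448]

step 0: x̄ = F·x = [-7, 7]
step 0: P̄ = F·P·Fᵀ + Q = [34 -30; -30 32]
step 0: y = z − H·x̄ = [29]
step 0: S = H·P̄·Hᵀ + R = [520]
step 0: K = P̄·Hᵀ·S⁻¹ = [33/130; -61/260]
step 0: x' = x̄ + K·y = [47/130, 51/260]
step 0: P' = (I − K·H)·P̄ = [32/65 63/65; 63/65 439/130]
step 1: x̄ = F·x = [59/260, -59/260]
step 1: P̄ = F·P·Fᵀ + Q = [3779/130 -3259/130; -3259/130 3519/130]
step 1: y = z − H·x̄ = [6/65]
step 1: S = H·P̄·Hᵀ + R = [28672/65]
step 1: K = P̄·Hᵀ·S⁻¹ = [3649/14336; -831/3584]
step 1: x' = x̄ + K·y = [1795/7168, -445/1792]
step 1: P' = (I − K·H)·P̄ = [3519/7168 1727/1792; 1727/1792 1503/448]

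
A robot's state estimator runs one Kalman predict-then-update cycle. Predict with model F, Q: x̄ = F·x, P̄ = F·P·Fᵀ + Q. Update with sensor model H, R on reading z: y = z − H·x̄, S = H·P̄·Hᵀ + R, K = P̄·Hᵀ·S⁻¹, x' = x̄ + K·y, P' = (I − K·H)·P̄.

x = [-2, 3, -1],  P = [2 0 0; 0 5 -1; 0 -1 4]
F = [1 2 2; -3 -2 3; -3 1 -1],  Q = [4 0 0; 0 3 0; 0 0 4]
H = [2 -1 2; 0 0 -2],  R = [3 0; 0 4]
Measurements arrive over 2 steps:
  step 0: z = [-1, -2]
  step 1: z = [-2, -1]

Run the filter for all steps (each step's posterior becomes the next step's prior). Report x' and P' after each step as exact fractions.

step 0: x̄ = F·x = [2, -3, 10]
step 0: P̄ = F·P·Fᵀ + Q = [34 -4 -4; -4 89 -9; -4 -9 33]
step 0: y = z − H·x̄ = [-28, 18]
step 0: S = H·P̄·Hᵀ + R = [380 -134; -134 136]
step 0: K = P̄·Hᵀ·S⁻¹ = [2444/8431 2904/8431; -3307/8431 -4285/16862; 67/8431 -8051/16862]
step 0: x' = x̄ + K·y = [702/8431, 28738/8431, 9975/8431]
step 0: P' = (I − K·H)·P̄ = [107006/8431 195064/8431 -5808/8431; 195064/8431 408619/8431 4285/8431; -5808/8431 4285/8431 8051/8431]
step 1: x̄ = F·x = [78128/8431, -29657/8431, 16657/8431]
step 1: P̄ = F·P·Fᵀ + Q = [2598714/8431 -3441706/8431 -454546/8431; -3441706/8431 5089174/8431 763128/8431; -454546/8431 763128/8431 199646/8431]
step 1: y = z − H·x̄ = [-236089/8431, 24883/8431]
step 1: S = H·P̄·Hᵀ + R = [23385851/8431 2545856/8431; 2545856/8431 832308/8431]
step 1: K = P̄·Hᵀ·S⁻¹ = [122149166/384973553 46860285/384973553; -142596846/384973553 -269776524/384973553; -1272928/384973553 -180793851/384973553]
step 1: x' = x̄ + K·y = [285276215/384973553, 1842668351/384973553, 262642080/384973553]
step 1: P' = (I − K·H)·P̄ = [1615190150/384973553 2676491662/384973553 -93720570/384973553; 2676491662/384973553 6859879958/384973553 539553048/384973553; -93720570/384973553 539553048/384973553 361587702/384973553]

step 0: x' = [702/8431, 28738/8431, 9975/8431], P' = [107006/8431 195064/8431 -5808/8431; 195064/8431 408619/8431 4285/8431; -5808/8431 4285/8431 8051/8431]
step 1: x' = [285276215/384973553, 1842668351/384973553, 262642080/384973553], P' = [1615190150/384973553 2676491662/384973553 -93720570/384973553; 2676491662/384973553 6859879958/384973553 539553048/384973553; -93720570/384973553 539553048/384973553 361587702/384973553]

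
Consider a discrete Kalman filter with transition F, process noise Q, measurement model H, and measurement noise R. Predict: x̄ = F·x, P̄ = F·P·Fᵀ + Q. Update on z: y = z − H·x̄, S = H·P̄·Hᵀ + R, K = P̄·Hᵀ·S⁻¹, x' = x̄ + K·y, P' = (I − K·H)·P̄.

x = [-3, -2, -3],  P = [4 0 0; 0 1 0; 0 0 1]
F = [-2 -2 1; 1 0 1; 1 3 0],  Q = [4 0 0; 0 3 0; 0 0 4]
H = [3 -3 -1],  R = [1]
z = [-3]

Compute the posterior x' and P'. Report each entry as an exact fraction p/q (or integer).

x̄ = F·x = [7, -6, -9]
P̄ = F·P·Fᵀ + Q = [25 -7 -14; -7 8 4; -14 4 17]
y = z − H·x̄ = [-51]
S = H·P̄·Hᵀ + R = [549]
K = P̄·Hᵀ·S⁻¹ = [110/549; -49/549; -71/549]
x' = x̄ + K·y = [-589/183, -265/183, -440/183]
P' = (I − K·H)·P̄ = [1625/549 1547/549 124/549; 1547/549 1991/549 -1283/549; 124/549 -1283/549 4292/549]

x' = [-589/183, -265/183, -440/183]
P' = [1625/549 1547/549 124/549; 1547/549 1991/549 -1283/549; 124/549 -1283/549 4292/549]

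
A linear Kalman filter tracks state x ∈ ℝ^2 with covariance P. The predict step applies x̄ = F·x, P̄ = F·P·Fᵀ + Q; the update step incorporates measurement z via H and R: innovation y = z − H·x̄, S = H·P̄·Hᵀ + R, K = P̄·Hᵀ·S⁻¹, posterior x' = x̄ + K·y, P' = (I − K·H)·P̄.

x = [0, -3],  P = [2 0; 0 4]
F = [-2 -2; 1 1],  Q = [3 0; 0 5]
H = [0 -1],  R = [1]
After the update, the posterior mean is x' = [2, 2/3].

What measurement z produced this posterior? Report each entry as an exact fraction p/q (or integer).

x̄ = F·x = [6, -3]
P̄ = F·P·Fᵀ + Q = [27 -12; -12 11]
S = H·P̄·Hᵀ + R = [12]
K = P̄·Hᵀ·S⁻¹ = [1; -11/12]
x' − x̄ = [-4, 11/3] = K·y
y = (KᵀK)⁻¹·Kᵀ·(x' − x̄) = [-4]
z = y + H·x̄ = [-4] + [3] = [-1]

z = [-1]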